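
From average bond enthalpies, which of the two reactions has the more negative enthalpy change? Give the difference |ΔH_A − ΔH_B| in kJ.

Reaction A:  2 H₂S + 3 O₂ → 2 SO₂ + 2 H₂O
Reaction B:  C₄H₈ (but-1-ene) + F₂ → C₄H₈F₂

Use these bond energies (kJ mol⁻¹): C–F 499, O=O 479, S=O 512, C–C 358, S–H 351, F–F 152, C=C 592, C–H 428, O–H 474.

Reaction A, by 491 kJ

Reaction A:
  Bonds broken (reactants):
    O=O: 3 × 479 = 1437
    S–H: 4 × 351 = 1404
    Σ(broken) = 2841 kJ
  Bonds formed (products):
    O–H: 4 × 474 = 1896
    S=O: 4 × 512 = 2048
    Σ(formed) = 3944 kJ
  ΔH_A = 2841 − 3944 = −1103 kJ
Reaction B:
  Bonds broken (reactants):
    C–C: 2 × 358 = 716
    C–H: 8 × 428 = 3424
    C=C: 1 × 592 = 592
    F–F: 1 × 152 = 152
    Σ(broken) = 4884 kJ
  Bonds formed (products):
    C–C: 3 × 358 = 1074
    C–F: 2 × 499 = 998
    C–H: 8 × 428 = 3424
    Σ(formed) = 5496 kJ
  ΔH_B = 4884 − 5496 = −612 kJ
ΔH_A − ΔH_B = −491 kJ, so reaction A has the more negative ΔH; |ΔH_A − ΔH_B| = 491 kJ.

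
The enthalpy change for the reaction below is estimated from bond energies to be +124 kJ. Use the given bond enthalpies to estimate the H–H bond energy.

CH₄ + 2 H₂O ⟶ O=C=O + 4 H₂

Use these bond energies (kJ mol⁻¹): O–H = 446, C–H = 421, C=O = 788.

D(H–H) ≈ 442 kJ/mol

Let D be the H–H bond energy.
Σ(broken) = 4×421 + 4×446 = 3468
Σ(formed) = 2×788 + 4×D = 1576 + 4D
ΔH = Σ(broken) − Σ(formed) = (3468) − (1576 + 4D) = +1892 − 4D
Setting this equal to +124 kJ gives 4D = 1768, so D = 442 kJ/mol.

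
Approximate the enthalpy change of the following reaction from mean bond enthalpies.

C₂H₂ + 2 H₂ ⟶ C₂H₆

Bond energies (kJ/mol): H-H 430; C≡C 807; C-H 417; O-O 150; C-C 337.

Bonds broken (reactants):
  C≡C: 1 × 807 = 807
  C-H: 2 × 417 = 834
  H-H: 2 × 430 = 860
  Σ(broken) = 2501 kJ
Bonds formed (products):
  C-C: 1 × 337 = 337
  C-H: 6 × 417 = 2502
  Σ(formed) = 2839 kJ
ΔH = Σ(broken) − Σ(formed) = 2501 − 2839 = −338 kJ

ΔH ≈ −338 kJ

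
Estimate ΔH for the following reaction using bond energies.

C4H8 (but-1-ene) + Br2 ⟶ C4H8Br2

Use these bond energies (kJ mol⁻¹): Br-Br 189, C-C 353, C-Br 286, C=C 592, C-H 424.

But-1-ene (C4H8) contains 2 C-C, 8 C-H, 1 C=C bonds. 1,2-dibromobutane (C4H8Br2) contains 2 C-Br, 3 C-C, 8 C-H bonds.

ΔH ≈ −144 kJ

Bonds broken (reactants):
  Br-Br: 1 × 189 = 189
  C-C: 2 × 353 = 706
  C-H: 8 × 424 = 3392
  C=C: 1 × 592 = 592
  Σ(broken) = 4879 kJ
Bonds formed (products):
  C-Br: 2 × 286 = 572
  C-C: 3 × 353 = 1059
  C-H: 8 × 424 = 3392
  Σ(formed) = 5023 kJ
ΔH = Σ(broken) − Σ(formed) = 4879 − 5023 = −144 kJ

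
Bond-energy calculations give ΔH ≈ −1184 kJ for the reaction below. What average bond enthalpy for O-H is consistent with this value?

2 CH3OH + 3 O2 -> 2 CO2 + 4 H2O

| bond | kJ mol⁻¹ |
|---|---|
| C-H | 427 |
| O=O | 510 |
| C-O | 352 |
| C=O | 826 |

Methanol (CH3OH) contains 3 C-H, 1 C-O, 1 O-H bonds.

Let D be the O-H bond energy.
Σ(broken) = 6×427 + 2×352 + 2×D + 3×510 = 4796 + 2D
Σ(formed) = 4×826 + 8×D = 3304 + 8D
ΔH = Σ(broken) − Σ(formed) = (4796 + 2D) − (3304 + 8D) = +1492 − 6D
Setting this equal to −1184 kJ gives 6D = 2676, so D = 446 kJ/mol.

D(O-H) ≈ 446 kJ/mol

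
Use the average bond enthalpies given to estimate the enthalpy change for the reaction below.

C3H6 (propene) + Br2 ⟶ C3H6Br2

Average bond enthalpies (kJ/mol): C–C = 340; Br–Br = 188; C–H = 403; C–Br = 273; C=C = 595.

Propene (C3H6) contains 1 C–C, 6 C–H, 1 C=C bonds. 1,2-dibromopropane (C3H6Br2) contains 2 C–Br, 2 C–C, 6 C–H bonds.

Bonds broken (reactants):
  Br–Br: 1 × 188 = 188
  C–C: 1 × 340 = 340
  C–H: 6 × 403 = 2418
  C=C: 1 × 595 = 595
  Σ(broken) = 3541 kJ
Bonds formed (products):
  C–Br: 2 × 273 = 546
  C–C: 2 × 340 = 680
  C–H: 6 × 403 = 2418
  Σ(formed) = 3644 kJ
ΔH = Σ(broken) − Σ(formed) = 3541 − 3644 = −103 kJ

ΔH ≈ −103 kJ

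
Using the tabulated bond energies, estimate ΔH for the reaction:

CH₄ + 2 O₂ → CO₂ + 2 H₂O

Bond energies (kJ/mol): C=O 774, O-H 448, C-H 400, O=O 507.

ΔH ≈ −726 kJ

Bonds broken (reactants):
  C-H: 4 × 400 = 1600
  O=O: 2 × 507 = 1014
  Σ(broken) = 2614 kJ
Bonds formed (products):
  C=O: 2 × 774 = 1548
  O-H: 4 × 448 = 1792
  Σ(formed) = 3340 kJ
ΔH = Σ(broken) − Σ(formed) = 2614 − 3340 = −726 kJ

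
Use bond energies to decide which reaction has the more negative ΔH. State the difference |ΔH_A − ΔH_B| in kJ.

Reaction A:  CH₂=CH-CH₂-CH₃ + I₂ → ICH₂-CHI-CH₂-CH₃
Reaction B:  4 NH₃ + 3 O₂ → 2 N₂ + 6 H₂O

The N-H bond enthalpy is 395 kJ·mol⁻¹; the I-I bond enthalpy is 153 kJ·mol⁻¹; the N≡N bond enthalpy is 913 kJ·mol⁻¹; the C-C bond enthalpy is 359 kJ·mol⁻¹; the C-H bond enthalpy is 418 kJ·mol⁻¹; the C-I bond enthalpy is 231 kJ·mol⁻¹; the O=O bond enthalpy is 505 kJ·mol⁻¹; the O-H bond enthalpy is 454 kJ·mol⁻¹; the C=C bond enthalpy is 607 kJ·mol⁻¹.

Reaction B, by 958 kJ

Reaction A:
  Bonds broken (reactants):
    C-C: 2 × 359 = 718
    C-H: 8 × 418 = 3344
    C=C: 1 × 607 = 607
    I-I: 1 × 153 = 153
    Σ(broken) = 4822 kJ
  Bonds formed (products):
    C-C: 3 × 359 = 1077
    C-H: 8 × 418 = 3344
    C-I: 2 × 231 = 462
    Σ(formed) = 4883 kJ
  ΔH_A = 4822 − 4883 = −61 kJ
Reaction B:
  Bonds broken (reactants):
    N-H: 12 × 395 = 4740
    O=O: 3 × 505 = 1515
    Σ(broken) = 6255 kJ
  Bonds formed (products):
    N≡N: 2 × 913 = 1826
    O-H: 12 × 454 = 5448
    Σ(formed) = 7274 kJ
  ΔH_B = 6255 − 7274 = −1019 kJ
ΔH_A − ΔH_B = +958 kJ, so reaction B has the more negative ΔH; |ΔH_A − ΔH_B| = 958 kJ.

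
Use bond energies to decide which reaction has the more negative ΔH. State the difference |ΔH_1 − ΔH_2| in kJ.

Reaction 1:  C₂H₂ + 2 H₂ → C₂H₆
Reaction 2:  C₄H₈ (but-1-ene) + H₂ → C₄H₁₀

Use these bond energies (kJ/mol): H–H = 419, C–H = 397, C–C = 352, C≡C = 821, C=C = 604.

Reaction 1:
  Bonds broken (reactants):
    C≡C: 1 × 821 = 821
    C–H: 2 × 397 = 794
    H–H: 2 × 419 = 838
    Σ(broken) = 2453 kJ
  Bonds formed (products):
    C–C: 1 × 352 = 352
    C–H: 6 × 397 = 2382
    Σ(formed) = 2734 kJ
  ΔH_1 = 2453 − 2734 = −281 kJ
Reaction 2:
  Bonds broken (reactants):
    C–C: 2 × 352 = 704
    C–H: 8 × 397 = 3176
    C=C: 1 × 604 = 604
    H–H: 1 × 419 = 419
    Σ(broken) = 4903 kJ
  Bonds formed (products):
    C–C: 3 × 352 = 1056
    C–H: 10 × 397 = 3970
    Σ(formed) = 5026 kJ
  ΔH_2 = 4903 − 5026 = −123 kJ
ΔH_1 − ΔH_2 = −158 kJ, so reaction 1 has the more negative ΔH; |ΔH_1 − ΔH_2| = 158 kJ.

Reaction 1, by 158 kJ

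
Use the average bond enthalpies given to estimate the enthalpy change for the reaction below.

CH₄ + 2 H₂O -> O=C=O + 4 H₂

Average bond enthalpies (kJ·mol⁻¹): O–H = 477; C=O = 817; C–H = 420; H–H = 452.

Bonds broken (reactants):
  C–H: 4 × 420 = 1680
  O–H: 4 × 477 = 1908
  Σ(broken) = 3588 kJ
Bonds formed (products):
  C=O: 2 × 817 = 1634
  H–H: 4 × 452 = 1808
  Σ(formed) = 3442 kJ
ΔH = Σ(broken) − Σ(formed) = 3588 − 3442 = +146 kJ

ΔH ≈ +146 kJ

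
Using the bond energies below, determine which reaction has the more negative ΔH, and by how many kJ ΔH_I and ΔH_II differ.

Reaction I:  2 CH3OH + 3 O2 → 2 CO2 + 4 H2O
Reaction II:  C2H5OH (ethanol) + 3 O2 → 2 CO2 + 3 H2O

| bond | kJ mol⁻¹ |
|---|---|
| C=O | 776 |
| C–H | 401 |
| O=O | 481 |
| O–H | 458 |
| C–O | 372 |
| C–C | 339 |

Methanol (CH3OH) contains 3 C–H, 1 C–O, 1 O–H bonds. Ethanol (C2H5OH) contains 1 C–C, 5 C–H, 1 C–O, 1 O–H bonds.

Reaction I:
  Bonds broken (reactants):
    C–H: 6 × 401 = 2406
    C–O: 2 × 372 = 744
    O–H: 2 × 458 = 916
    O=O: 3 × 481 = 1443
    Σ(broken) = 5509 kJ
  Bonds formed (products):
    C=O: 4 × 776 = 3104
    O–H: 8 × 458 = 3664
    Σ(formed) = 6768 kJ
  ΔH_I = 5509 − 6768 = −1259 kJ
Reaction II:
  Bonds broken (reactants):
    C–C: 1 × 339 = 339
    C–H: 5 × 401 = 2005
    C–O: 1 × 372 = 372
    O–H: 1 × 458 = 458
    O=O: 3 × 481 = 1443
    Σ(broken) = 4617 kJ
  Bonds formed (products):
    C=O: 4 × 776 = 3104
    O–H: 6 × 458 = 2748
    Σ(formed) = 5852 kJ
  ΔH_II = 4617 − 5852 = −1235 kJ
ΔH_I − ΔH_II = −24 kJ, so reaction I has the more negative ΔH; |ΔH_I − ΔH_II| = 24 kJ.

Reaction I, by 24 kJ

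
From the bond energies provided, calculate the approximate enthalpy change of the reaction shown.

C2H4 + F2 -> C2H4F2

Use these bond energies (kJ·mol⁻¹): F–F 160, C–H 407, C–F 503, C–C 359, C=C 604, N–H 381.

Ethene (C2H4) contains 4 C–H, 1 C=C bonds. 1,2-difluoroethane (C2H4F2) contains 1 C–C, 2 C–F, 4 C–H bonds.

ΔH ≈ −601 kJ

Bonds broken (reactants):
  C–H: 4 × 407 = 1628
  C=C: 1 × 604 = 604
  F–F: 1 × 160 = 160
  Σ(broken) = 2392 kJ
Bonds formed (products):
  C–C: 1 × 359 = 359
  C–F: 2 × 503 = 1006
  C–H: 4 × 407 = 1628
  Σ(formed) = 2993 kJ
ΔH = Σ(broken) − Σ(formed) = 2392 − 2993 = −601 kJ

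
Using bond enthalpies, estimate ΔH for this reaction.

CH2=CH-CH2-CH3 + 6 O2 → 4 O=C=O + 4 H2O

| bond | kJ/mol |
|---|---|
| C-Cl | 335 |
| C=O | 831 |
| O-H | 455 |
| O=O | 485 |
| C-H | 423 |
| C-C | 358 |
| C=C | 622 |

ΔH ≈ −2656 kJ

Bonds broken (reactants):
  C-C: 2 × 358 = 716
  C-H: 8 × 423 = 3384
  C=C: 1 × 622 = 622
  O=O: 6 × 485 = 2910
  Σ(broken) = 7632 kJ
Bonds formed (products):
  C=O: 8 × 831 = 6648
  O-H: 8 × 455 = 3640
  Σ(formed) = 10288 kJ
ΔH = Σ(broken) − Σ(formed) = 7632 − 10288 = −2656 kJ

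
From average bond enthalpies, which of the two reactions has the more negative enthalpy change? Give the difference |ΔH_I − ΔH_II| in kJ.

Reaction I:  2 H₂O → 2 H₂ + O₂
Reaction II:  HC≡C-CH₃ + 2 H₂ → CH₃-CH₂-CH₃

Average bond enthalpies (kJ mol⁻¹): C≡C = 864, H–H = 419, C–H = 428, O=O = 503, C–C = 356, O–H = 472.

Reaction II, by 913 kJ

Reaction I:
  Bonds broken (reactants):
    O–H: 4 × 472 = 1888
    Σ(broken) = 1888 kJ
  Bonds formed (products):
    H–H: 2 × 419 = 838
    O=O: 1 × 503 = 503
    Σ(formed) = 1341 kJ
  ΔH_I = 1888 − 1341 = +547 kJ
Reaction II:
  Bonds broken (reactants):
    C≡C: 1 × 864 = 864
    C–C: 1 × 356 = 356
    C–H: 4 × 428 = 1712
    H–H: 2 × 419 = 838
    Σ(broken) = 3770 kJ
  Bonds formed (products):
    C–C: 2 × 356 = 712
    C–H: 8 × 428 = 3424
    Σ(formed) = 4136 kJ
  ΔH_II = 3770 − 4136 = −366 kJ
ΔH_I − ΔH_II = +913 kJ, so reaction II has the more negative ΔH; |ΔH_I − ΔH_II| = 913 kJ.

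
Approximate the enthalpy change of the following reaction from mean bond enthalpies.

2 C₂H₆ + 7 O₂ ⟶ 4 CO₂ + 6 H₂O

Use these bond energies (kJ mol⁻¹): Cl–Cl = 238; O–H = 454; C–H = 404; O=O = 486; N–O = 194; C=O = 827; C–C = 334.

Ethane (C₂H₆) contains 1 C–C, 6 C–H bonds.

Bonds broken (reactants):
  C–C: 2 × 334 = 668
  C–H: 12 × 404 = 4848
  O=O: 7 × 486 = 3402
  Σ(broken) = 8918 kJ
Bonds formed (products):
  C=O: 8 × 827 = 6616
  O–H: 12 × 454 = 5448
  Σ(formed) = 12064 kJ
ΔH = Σ(broken) − Σ(formed) = 8918 − 12064 = −3146 kJ

ΔH ≈ −3146 kJ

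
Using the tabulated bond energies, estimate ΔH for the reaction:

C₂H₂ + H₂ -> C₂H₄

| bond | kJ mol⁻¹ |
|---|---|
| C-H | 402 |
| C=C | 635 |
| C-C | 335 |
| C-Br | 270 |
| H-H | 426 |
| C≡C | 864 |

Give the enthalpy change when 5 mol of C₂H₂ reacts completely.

Bonds broken (reactants):
  C≡C: 1 × 864 = 864
  C-H: 2 × 402 = 804
  H-H: 1 × 426 = 426
  Σ(broken) = 2094 kJ
Bonds formed (products):
  C-H: 4 × 402 = 1608
  C=C: 1 × 635 = 635
  Σ(formed) = 2243 kJ
ΔH = Σ(broken) − Σ(formed) = 2094 − 2243 = −149 kJ
For 5× the reaction as written: 5 × (−149) = −745 kJ

ΔH = −745 kJ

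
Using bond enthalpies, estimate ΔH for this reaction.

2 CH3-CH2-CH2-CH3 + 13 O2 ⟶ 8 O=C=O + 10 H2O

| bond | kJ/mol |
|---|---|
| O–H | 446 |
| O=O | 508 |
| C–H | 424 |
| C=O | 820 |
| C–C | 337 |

ΔH ≈ −4934 kJ

Bonds broken (reactants):
  C–C: 6 × 337 = 2022
  C–H: 20 × 424 = 8480
  O=O: 13 × 508 = 6604
  Σ(broken) = 17106 kJ
Bonds formed (products):
  C=O: 16 × 820 = 13120
  O–H: 20 × 446 = 8920
  Σ(formed) = 22040 kJ
ΔH = Σ(broken) − Σ(formed) = 17106 − 22040 = −4934 kJ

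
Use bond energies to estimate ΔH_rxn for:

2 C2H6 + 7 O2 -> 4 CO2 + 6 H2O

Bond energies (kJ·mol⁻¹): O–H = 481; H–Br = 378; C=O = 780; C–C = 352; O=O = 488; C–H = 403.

Bonds broken (reactants):
  C–C: 2 × 352 = 704
  C–H: 12 × 403 = 4836
  O=O: 7 × 488 = 3416
  Σ(broken) = 8956 kJ
Bonds formed (products):
  C=O: 8 × 780 = 6240
  O–H: 12 × 481 = 5772
  Σ(formed) = 12012 kJ
ΔH = Σ(broken) − Σ(formed) = 8956 − 12012 = −3056 kJ

ΔH ≈ −3056 kJ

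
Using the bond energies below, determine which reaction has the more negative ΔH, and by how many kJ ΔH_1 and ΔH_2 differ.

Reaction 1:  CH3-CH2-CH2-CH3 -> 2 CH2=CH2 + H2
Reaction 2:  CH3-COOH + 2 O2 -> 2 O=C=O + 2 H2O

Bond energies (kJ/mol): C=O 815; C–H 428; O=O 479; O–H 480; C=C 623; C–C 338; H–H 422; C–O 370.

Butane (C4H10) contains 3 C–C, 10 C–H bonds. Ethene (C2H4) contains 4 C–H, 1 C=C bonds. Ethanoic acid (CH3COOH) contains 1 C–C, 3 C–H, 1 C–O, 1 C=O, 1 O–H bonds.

Reaction 2, by 1137 kJ

Reaction 1:
  Bonds broken (reactants):
    C–C: 3 × 338 = 1014
    C–H: 10 × 428 = 4280
    Σ(broken) = 5294 kJ
  Bonds formed (products):
    C–H: 8 × 428 = 3424
    C=C: 2 × 623 = 1246
    H–H: 1 × 422 = 422
    Σ(formed) = 5092 kJ
  ΔH_1 = 5294 − 5092 = +202 kJ
Reaction 2:
  Bonds broken (reactants):
    C–C: 1 × 338 = 338
    C–H: 3 × 428 = 1284
    C–O: 1 × 370 = 370
    C=O: 1 × 815 = 815
    O–H: 1 × 480 = 480
    O=O: 2 × 479 = 958
    Σ(broken) = 4245 kJ
  Bonds formed (products):
    C=O: 4 × 815 = 3260
    O–H: 4 × 480 = 1920
    Σ(formed) = 5180 kJ
  ΔH_2 = 4245 − 5180 = −935 kJ
ΔH_1 − ΔH_2 = +1137 kJ, so reaction 2 has the more negative ΔH; |ΔH_1 − ΔH_2| = 1137 kJ.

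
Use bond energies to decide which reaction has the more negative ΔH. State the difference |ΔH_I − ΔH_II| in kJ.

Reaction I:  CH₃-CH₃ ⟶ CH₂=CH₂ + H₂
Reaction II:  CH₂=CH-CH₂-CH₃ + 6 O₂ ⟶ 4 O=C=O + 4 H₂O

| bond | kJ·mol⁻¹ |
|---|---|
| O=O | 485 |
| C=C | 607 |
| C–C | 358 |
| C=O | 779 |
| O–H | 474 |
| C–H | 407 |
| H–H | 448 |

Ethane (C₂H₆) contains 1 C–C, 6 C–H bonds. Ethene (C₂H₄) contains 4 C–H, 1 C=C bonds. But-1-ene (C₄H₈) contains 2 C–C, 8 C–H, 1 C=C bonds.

Reaction II, by 2652 kJ

Reaction I:
  Bonds broken (reactants):
    C–C: 1 × 358 = 358
    C–H: 6 × 407 = 2442
    Σ(broken) = 2800 kJ
  Bonds formed (products):
    C–H: 4 × 407 = 1628
    C=C: 1 × 607 = 607
    H–H: 1 × 448 = 448
    Σ(formed) = 2683 kJ
  ΔH_I = 2800 − 2683 = +117 kJ
Reaction II:
  Bonds broken (reactants):
    C–C: 2 × 358 = 716
    C–H: 8 × 407 = 3256
    C=C: 1 × 607 = 607
    O=O: 6 × 485 = 2910
    Σ(broken) = 7489 kJ
  Bonds formed (products):
    C=O: 8 × 779 = 6232
    O–H: 8 × 474 = 3792
    Σ(formed) = 10024 kJ
  ΔH_II = 7489 − 10024 = −2535 kJ
ΔH_I − ΔH_II = +2652 kJ, so reaction II has the more negative ΔH; |ΔH_I − ΔH_II| = 2652 kJ.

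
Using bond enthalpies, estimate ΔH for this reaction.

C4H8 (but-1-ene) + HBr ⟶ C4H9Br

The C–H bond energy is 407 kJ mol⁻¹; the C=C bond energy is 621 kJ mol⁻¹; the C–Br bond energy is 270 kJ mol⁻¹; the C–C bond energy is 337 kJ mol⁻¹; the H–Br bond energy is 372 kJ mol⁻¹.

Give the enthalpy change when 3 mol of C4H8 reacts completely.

ΔH = −63 kJ

Bonds broken (reactants):
  C–C: 2 × 337 = 674
  C–H: 8 × 407 = 3256
  C=C: 1 × 621 = 621
  H–Br: 1 × 372 = 372
  Σ(broken) = 4923 kJ
Bonds formed (products):
  C–Br: 1 × 270 = 270
  C–C: 3 × 337 = 1011
  C–H: 9 × 407 = 3663
  Σ(formed) = 4944 kJ
ΔH = Σ(broken) − Σ(formed) = 4923 − 4944 = −21 kJ
For 3× the reaction as written: 3 × (−21) = −63 kJ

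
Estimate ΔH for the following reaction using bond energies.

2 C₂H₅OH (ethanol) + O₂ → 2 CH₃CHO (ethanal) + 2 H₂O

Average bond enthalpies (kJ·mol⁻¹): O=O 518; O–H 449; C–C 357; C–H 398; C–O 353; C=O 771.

ΔH ≈ −420 kJ

Bonds broken (reactants):
  C–C: 2 × 357 = 714
  C–H: 10 × 398 = 3980
  C–O: 2 × 353 = 706
  O–H: 2 × 449 = 898
  O=O: 1 × 518 = 518
  Σ(broken) = 6816 kJ
Bonds formed (products):
  C–C: 2 × 357 = 714
  C–H: 8 × 398 = 3184
  C=O: 2 × 771 = 1542
  O–H: 4 × 449 = 1796
  Σ(formed) = 7236 kJ
ΔH = Σ(broken) − Σ(formed) = 6816 − 7236 = −420 kJ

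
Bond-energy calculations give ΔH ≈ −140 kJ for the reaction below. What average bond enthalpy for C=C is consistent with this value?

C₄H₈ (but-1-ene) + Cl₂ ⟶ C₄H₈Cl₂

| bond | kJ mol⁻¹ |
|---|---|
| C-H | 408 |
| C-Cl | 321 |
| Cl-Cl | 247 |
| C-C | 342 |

Let D be the C=C bond energy.
Σ(broken) = 2×342 + 8×408 + 1×D + 1×247 = 4195 + D
Σ(formed) = 3×342 + 2×321 + 8×408 = 4932
ΔH = Σ(broken) − Σ(formed) = (4195 + D) − (4932) = −737 + D
Setting this equal to −140 kJ gives D = 597 kJ/mol.

D(C=C) ≈ 597 kJ/mol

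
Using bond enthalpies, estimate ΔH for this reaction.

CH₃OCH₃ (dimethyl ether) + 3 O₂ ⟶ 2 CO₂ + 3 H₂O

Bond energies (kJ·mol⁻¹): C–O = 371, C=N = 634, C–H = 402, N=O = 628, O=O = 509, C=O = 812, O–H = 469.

Bonds broken (reactants):
  C–H: 6 × 402 = 2412
  C–O: 2 × 371 = 742
  O=O: 3 × 509 = 1527
  Σ(broken) = 4681 kJ
Bonds formed (products):
  C=O: 4 × 812 = 3248
  O–H: 6 × 469 = 2814
  Σ(formed) = 6062 kJ
ΔH = Σ(broken) − Σ(formed) = 4681 − 6062 = −1381 kJ

ΔH ≈ −1381 kJ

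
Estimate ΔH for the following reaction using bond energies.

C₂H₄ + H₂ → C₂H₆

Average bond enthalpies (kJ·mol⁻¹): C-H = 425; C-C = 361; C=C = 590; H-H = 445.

Bonds broken (reactants):
  C-H: 4 × 425 = 1700
  C=C: 1 × 590 = 590
  H-H: 1 × 445 = 445
  Σ(broken) = 2735 kJ
Bonds formed (products):
  C-C: 1 × 361 = 361
  C-H: 6 × 425 = 2550
  Σ(formed) = 2911 kJ
ΔH = Σ(broken) − Σ(formed) = 2735 − 2911 = −176 kJ

ΔH ≈ −176 kJ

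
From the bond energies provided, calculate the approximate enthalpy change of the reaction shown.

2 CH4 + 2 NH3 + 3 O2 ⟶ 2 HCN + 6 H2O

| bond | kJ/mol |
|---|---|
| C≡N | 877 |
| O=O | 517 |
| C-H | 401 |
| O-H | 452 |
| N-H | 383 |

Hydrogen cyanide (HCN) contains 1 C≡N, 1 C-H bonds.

ΔH ≈ −923 kJ

Bonds broken (reactants):
  C-H: 8 × 401 = 3208
  N-H: 6 × 383 = 2298
  O=O: 3 × 517 = 1551
  Σ(broken) = 7057 kJ
Bonds formed (products):
  C≡N: 2 × 877 = 1754
  C-H: 2 × 401 = 802
  O-H: 12 × 452 = 5424
  Σ(formed) = 7980 kJ
ΔH = Σ(broken) − Σ(formed) = 7057 − 7980 = −923 kJ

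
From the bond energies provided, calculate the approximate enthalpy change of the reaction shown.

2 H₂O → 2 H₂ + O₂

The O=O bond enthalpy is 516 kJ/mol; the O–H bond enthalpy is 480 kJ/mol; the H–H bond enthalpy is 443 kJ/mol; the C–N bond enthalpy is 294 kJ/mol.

Bonds broken (reactants):
  O–H: 4 × 480 = 1920
  Σ(broken) = 1920 kJ
Bonds formed (products):
  H–H: 2 × 443 = 886
  O=O: 1 × 516 = 516
  Σ(formed) = 1402 kJ
ΔH = Σ(broken) − Σ(formed) = 1920 − 1402 = +518 kJ

ΔH ≈ +518 kJ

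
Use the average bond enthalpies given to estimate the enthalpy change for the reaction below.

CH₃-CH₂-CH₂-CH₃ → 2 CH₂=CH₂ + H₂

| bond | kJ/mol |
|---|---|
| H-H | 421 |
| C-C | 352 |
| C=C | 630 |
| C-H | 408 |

ΔH ≈ +191 kJ

Bonds broken (reactants):
  C-C: 3 × 352 = 1056
  C-H: 10 × 408 = 4080
  Σ(broken) = 5136 kJ
Bonds formed (products):
  C-H: 8 × 408 = 3264
  C=C: 2 × 630 = 1260
  H-H: 1 × 421 = 421
  Σ(formed) = 4945 kJ
ΔH = Σ(broken) − Σ(formed) = 5136 − 4945 = +191 kJ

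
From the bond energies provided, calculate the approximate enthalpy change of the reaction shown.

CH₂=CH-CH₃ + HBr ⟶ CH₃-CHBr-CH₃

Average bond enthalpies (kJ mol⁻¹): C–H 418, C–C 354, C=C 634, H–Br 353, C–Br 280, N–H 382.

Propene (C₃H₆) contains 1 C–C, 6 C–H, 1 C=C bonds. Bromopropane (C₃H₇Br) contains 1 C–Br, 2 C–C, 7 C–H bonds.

ΔH ≈ −65 kJ

Bonds broken (reactants):
  C–C: 1 × 354 = 354
  C–H: 6 × 418 = 2508
  C=C: 1 × 634 = 634
  H–Br: 1 × 353 = 353
  Σ(broken) = 3849 kJ
Bonds formed (products):
  C–Br: 1 × 280 = 280
  C–C: 2 × 354 = 708
  C–H: 7 × 418 = 2926
  Σ(formed) = 3914 kJ
ΔH = Σ(broken) − Σ(formed) = 3849 − 3914 = −65 kJ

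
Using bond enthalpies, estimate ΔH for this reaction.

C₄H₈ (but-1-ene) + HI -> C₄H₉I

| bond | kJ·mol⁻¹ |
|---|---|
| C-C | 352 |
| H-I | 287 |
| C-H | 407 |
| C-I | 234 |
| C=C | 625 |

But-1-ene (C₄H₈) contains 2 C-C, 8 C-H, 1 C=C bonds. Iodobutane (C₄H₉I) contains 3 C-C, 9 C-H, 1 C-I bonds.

Bonds broken (reactants):
  C-C: 2 × 352 = 704
  C-H: 8 × 407 = 3256
  C=C: 1 × 625 = 625
  H-I: 1 × 287 = 287
  Σ(broken) = 4872 kJ
Bonds formed (products):
  C-C: 3 × 352 = 1056
  C-H: 9 × 407 = 3663
  C-I: 1 × 234 = 234
  Σ(formed) = 4953 kJ
ΔH = Σ(broken) − Σ(formed) = 4872 − 4953 = −81 kJ

ΔH ≈ −81 kJ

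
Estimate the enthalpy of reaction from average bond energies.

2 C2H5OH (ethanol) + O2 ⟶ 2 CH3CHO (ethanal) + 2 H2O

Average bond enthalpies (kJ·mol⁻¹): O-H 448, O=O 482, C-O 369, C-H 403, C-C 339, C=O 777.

ΔH ≈ −424 kJ

Bonds broken (reactants):
  C-C: 2 × 339 = 678
  C-H: 10 × 403 = 4030
  C-O: 2 × 369 = 738
  O-H: 2 × 448 = 896
  O=O: 1 × 482 = 482
  Σ(broken) = 6824 kJ
Bonds formed (products):
  C-C: 2 × 339 = 678
  C-H: 8 × 403 = 3224
  C=O: 2 × 777 = 1554
  O-H: 4 × 448 = 1792
  Σ(formed) = 7248 kJ
ΔH = Σ(broken) − Σ(formed) = 6824 − 7248 = −424 kJ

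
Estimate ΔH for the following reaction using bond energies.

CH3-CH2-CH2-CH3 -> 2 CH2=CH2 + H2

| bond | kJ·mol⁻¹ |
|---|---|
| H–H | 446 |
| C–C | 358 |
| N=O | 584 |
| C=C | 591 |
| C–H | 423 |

ΔH ≈ +292 kJ

Bonds broken (reactants):
  C–C: 3 × 358 = 1074
  C–H: 10 × 423 = 4230
  Σ(broken) = 5304 kJ
Bonds formed (products):
  C–H: 8 × 423 = 3384
  C=C: 2 × 591 = 1182
  H–H: 1 × 446 = 446
  Σ(formed) = 5012 kJ
ΔH = Σ(broken) − Σ(formed) = 5304 − 5012 = +292 kJ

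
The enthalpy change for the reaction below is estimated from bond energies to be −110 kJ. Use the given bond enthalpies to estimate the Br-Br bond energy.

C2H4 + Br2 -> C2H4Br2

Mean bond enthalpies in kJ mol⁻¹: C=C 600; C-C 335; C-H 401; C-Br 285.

Let D be the Br-Br bond energy.
Σ(broken) = 1×D + 4×401 + 1×600 = 2204 + D
Σ(formed) = 2×285 + 1×335 + 4×401 = 2509
ΔH = Σ(broken) − Σ(formed) = (2204 + D) − (2509) = −305 + D
Setting this equal to −110 kJ gives D = 195 kJ/mol.

D(Br-Br) ≈ 195 kJ/mol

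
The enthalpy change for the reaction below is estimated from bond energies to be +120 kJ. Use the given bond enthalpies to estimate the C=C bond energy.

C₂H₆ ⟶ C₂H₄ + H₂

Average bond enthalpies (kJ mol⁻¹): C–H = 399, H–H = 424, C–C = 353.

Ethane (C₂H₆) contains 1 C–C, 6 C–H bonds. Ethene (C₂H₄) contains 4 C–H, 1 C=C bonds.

Let D be the C=C bond energy.
Σ(broken) = 1×353 + 6×399 = 2747
Σ(formed) = 4×399 + 1×D + 1×424 = 2020 + D
ΔH = Σ(broken) − Σ(formed) = (2747) − (2020 + D) = +727 − D
Setting this equal to +120 kJ gives D = 607 kJ/mol.

D(C=C) ≈ 607 kJ/mol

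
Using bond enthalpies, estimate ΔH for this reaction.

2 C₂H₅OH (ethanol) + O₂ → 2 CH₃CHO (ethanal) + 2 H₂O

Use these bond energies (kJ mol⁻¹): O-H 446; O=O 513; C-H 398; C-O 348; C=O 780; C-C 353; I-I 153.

ΔH ≈ −447 kJ

Bonds broken (reactants):
  C-C: 2 × 353 = 706
  C-H: 10 × 398 = 3980
  C-O: 2 × 348 = 696
  O-H: 2 × 446 = 892
  O=O: 1 × 513 = 513
  Σ(broken) = 6787 kJ
Bonds formed (products):
  C-C: 2 × 353 = 706
  C-H: 8 × 398 = 3184
  C=O: 2 × 780 = 1560
  O-H: 4 × 446 = 1784
  Σ(formed) = 7234 kJ
ΔH = Σ(broken) − Σ(formed) = 6787 − 7234 = −447 kJ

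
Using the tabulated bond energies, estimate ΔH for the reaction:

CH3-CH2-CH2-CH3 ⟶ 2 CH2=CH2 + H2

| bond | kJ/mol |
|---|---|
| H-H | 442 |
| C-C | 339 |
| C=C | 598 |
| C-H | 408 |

ΔH ≈ +195 kJ

Bonds broken (reactants):
  C-C: 3 × 339 = 1017
  C-H: 10 × 408 = 4080
  Σ(broken) = 5097 kJ
Bonds formed (products):
  C-H: 8 × 408 = 3264
  C=C: 2 × 598 = 1196
  H-H: 1 × 442 = 442
  Σ(formed) = 4902 kJ
ΔH = Σ(broken) − Σ(formed) = 5097 − 4902 = +195 kJ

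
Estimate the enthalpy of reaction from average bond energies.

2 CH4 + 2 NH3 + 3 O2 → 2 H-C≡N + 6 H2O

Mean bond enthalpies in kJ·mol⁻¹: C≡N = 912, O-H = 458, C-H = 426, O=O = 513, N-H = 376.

Bonds broken (reactants):
  C-H: 8 × 426 = 3408
  N-H: 6 × 376 = 2256
  O=O: 3 × 513 = 1539
  Σ(broken) = 7203 kJ
Bonds formed (products):
  C≡N: 2 × 912 = 1824
  C-H: 2 × 426 = 852
  O-H: 12 × 458 = 5496
  Σ(formed) = 8172 kJ
ΔH = Σ(broken) − Σ(formed) = 7203 − 8172 = −969 kJ

ΔH ≈ −969 kJ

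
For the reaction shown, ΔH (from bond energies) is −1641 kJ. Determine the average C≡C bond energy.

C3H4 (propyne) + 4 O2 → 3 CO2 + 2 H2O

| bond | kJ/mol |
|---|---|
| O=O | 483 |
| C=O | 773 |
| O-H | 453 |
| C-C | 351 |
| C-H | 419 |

Let D be the C≡C bond energy.
Σ(broken) = 1×D + 1×351 + 4×419 + 4×483 = 3959 + D
Σ(formed) = 6×773 + 4×453 = 6450
ΔH = Σ(broken) − Σ(formed) = (3959 + D) − (6450) = −2491 + D
Setting this equal to −1641 kJ gives D = 850 kJ/mol.

D(C≡C) ≈ 850 kJ/mol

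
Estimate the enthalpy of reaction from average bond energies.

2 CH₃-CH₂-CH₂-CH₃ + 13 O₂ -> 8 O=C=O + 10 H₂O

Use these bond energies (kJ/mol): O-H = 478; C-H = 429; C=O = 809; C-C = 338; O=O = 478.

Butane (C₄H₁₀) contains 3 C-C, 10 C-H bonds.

ΔH ≈ −5682 kJ

Bonds broken (reactants):
  C-C: 6 × 338 = 2028
  C-H: 20 × 429 = 8580
  O=O: 13 × 478 = 6214
  Σ(broken) = 16822 kJ
Bonds formed (products):
  C=O: 16 × 809 = 12944
  O-H: 20 × 478 = 9560
  Σ(formed) = 22504 kJ
ΔH = Σ(broken) − Σ(formed) = 16822 − 22504 = −5682 kJ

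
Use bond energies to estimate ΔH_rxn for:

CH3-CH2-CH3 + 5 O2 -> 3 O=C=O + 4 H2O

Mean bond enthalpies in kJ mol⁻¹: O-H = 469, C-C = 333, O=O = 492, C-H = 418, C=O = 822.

Bonds broken (reactants):
  C-C: 2 × 333 = 666
  C-H: 8 × 418 = 3344
  O=O: 5 × 492 = 2460
  Σ(broken) = 6470 kJ
Bonds formed (products):
  C=O: 6 × 822 = 4932
  O-H: 8 × 469 = 3752
  Σ(formed) = 8684 kJ
ΔH = Σ(broken) − Σ(formed) = 6470 − 8684 = −2214 kJ

ΔH ≈ −2214 kJ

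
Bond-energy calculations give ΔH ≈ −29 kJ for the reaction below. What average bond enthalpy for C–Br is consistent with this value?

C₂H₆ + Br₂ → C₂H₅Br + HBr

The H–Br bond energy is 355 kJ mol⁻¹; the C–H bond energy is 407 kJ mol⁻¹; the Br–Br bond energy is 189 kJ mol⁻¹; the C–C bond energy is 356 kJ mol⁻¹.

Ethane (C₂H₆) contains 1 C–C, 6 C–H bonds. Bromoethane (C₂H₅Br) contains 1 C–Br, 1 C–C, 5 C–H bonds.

Let D be the C–Br bond energy.
Σ(broken) = 1×189 + 1×356 + 6×407 = 2987
Σ(formed) = 1×D + 1×356 + 5×407 + 1×355 = 2746 + D
ΔH = Σ(broken) − Σ(formed) = (2987) − (2746 + D) = +241 − D
Setting this equal to −29 kJ gives D = 270 kJ/mol.

D(C–Br) ≈ 270 kJ/mol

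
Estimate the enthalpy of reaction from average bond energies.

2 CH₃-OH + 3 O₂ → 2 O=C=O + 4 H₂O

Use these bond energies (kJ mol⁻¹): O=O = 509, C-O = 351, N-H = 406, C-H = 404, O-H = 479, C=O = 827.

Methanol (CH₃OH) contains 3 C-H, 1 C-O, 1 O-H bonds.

ΔH ≈ −1529 kJ

Bonds broken (reactants):
  C-H: 6 × 404 = 2424
  C-O: 2 × 351 = 702
  O-H: 2 × 479 = 958
  O=O: 3 × 509 = 1527
  Σ(broken) = 5611 kJ
Bonds formed (products):
  C=O: 4 × 827 = 3308
  O-H: 8 × 479 = 3832
  Σ(formed) = 7140 kJ
ΔH = Σ(broken) − Σ(formed) = 5611 − 7140 = −1529 kJ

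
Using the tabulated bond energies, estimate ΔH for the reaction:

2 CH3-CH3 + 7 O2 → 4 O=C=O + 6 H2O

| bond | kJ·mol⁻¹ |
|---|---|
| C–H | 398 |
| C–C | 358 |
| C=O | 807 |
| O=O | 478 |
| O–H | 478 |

ΔH ≈ −3354 kJ

Bonds broken (reactants):
  C–C: 2 × 358 = 716
  C–H: 12 × 398 = 4776
  O=O: 7 × 478 = 3346
  Σ(broken) = 8838 kJ
Bonds formed (products):
  C=O: 8 × 807 = 6456
  O–H: 12 × 478 = 5736
  Σ(formed) = 12192 kJ
ΔH = Σ(broken) − Σ(formed) = 8838 − 12192 = −3354 kJ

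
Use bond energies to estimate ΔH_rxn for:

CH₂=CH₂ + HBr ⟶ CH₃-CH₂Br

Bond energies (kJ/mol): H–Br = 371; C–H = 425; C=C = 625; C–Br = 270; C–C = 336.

ΔH ≈ −35 kJ

Bonds broken (reactants):
  C–H: 4 × 425 = 1700
  C=C: 1 × 625 = 625
  H–Br: 1 × 371 = 371
  Σ(broken) = 2696 kJ
Bonds formed (products):
  C–Br: 1 × 270 = 270
  C–C: 1 × 336 = 336
  C–H: 5 × 425 = 2125
  Σ(formed) = 2731 kJ
ΔH = Σ(broken) − Σ(formed) = 2696 − 2731 = −35 kJ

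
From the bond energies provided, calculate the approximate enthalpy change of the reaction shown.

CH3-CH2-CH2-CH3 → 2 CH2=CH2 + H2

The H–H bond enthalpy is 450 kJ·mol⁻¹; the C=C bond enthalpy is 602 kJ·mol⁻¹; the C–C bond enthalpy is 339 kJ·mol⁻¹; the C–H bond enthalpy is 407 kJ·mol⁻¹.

ΔH ≈ +177 kJ

Bonds broken (reactants):
  C–C: 3 × 339 = 1017
  C–H: 10 × 407 = 4070
  Σ(broken) = 5087 kJ
Bonds formed (products):
  C–H: 8 × 407 = 3256
  C=C: 2 × 602 = 1204
  H–H: 1 × 450 = 450
  Σ(formed) = 4910 kJ
ΔH = Σ(broken) − Σ(formed) = 5087 − 4910 = +177 kJ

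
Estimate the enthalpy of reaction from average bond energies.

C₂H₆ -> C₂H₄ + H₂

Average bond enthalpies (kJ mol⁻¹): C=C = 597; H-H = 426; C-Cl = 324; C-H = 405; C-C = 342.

ΔH ≈ +129 kJ

Bonds broken (reactants):
  C-C: 1 × 342 = 342
  C-H: 6 × 405 = 2430
  Σ(broken) = 2772 kJ
Bonds formed (products):
  C-H: 4 × 405 = 1620
  C=C: 1 × 597 = 597
  H-H: 1 × 426 = 426
  Σ(formed) = 2643 kJ
ΔH = Σ(broken) − Σ(formed) = 2772 − 2643 = +129 kJ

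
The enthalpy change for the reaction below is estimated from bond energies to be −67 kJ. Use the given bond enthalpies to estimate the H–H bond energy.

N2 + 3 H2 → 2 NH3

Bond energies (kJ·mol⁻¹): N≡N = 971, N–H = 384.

D(H–H) ≈ 422 kJ/mol

Let D be the H–H bond energy.
Σ(broken) = 3×D + 1×971 = 971 + 3D
Σ(formed) = 6×384 = 2304
ΔH = Σ(broken) − Σ(formed) = (971 + 3D) − (2304) = −1333 + 3D
Setting this equal to −67 kJ gives 3D = 1266, so D = 422 kJ/mol.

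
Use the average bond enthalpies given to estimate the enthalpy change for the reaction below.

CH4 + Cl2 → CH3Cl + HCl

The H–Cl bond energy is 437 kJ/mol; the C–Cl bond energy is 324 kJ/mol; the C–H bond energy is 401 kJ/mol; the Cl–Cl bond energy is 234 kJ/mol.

ΔH ≈ −126 kJ

Bonds broken (reactants):
  C–H: 4 × 401 = 1604
  Cl–Cl: 1 × 234 = 234
  Σ(broken) = 1838 kJ
Bonds formed (products):
  C–Cl: 1 × 324 = 324
  C–H: 3 × 401 = 1203
  H–Cl: 1 × 437 = 437
  Σ(formed) = 1964 kJ
ΔH = Σ(broken) − Σ(formed) = 1838 − 1964 = −126 kJ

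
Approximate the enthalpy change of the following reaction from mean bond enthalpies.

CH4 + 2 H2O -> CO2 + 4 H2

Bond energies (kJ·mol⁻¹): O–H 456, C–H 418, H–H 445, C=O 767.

ΔH ≈ +182 kJ

Bonds broken (reactants):
  C–H: 4 × 418 = 1672
  O–H: 4 × 456 = 1824
  Σ(broken) = 3496 kJ
Bonds formed (products):
  C=O: 2 × 767 = 1534
  H–H: 4 × 445 = 1780
  Σ(formed) = 3314 kJ
ΔH = Σ(broken) − Σ(formed) = 3496 − 3314 = +182 kJ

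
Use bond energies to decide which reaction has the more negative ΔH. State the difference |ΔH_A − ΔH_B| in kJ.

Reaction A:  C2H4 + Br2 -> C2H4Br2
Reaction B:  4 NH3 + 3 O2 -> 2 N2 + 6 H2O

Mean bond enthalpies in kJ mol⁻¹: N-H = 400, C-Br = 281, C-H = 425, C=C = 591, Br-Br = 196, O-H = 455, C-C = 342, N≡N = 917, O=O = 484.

Reaction B, by 925 kJ

Reaction A:
  Bonds broken (reactants):
    Br-Br: 1 × 196 = 196
    C-H: 4 × 425 = 1700
    C=C: 1 × 591 = 591
    Σ(broken) = 2487 kJ
  Bonds formed (products):
    C-Br: 2 × 281 = 562
    C-C: 1 × 342 = 342
    C-H: 4 × 425 = 1700
    Σ(formed) = 2604 kJ
  ΔH_A = 2487 − 2604 = −117 kJ
Reaction B:
  Bonds broken (reactants):
    N-H: 12 × 400 = 4800
    O=O: 3 × 484 = 1452
    Σ(broken) = 6252 kJ
  Bonds formed (products):
    N≡N: 2 × 917 = 1834
    O-H: 12 × 455 = 5460
    Σ(formed) = 7294 kJ
  ΔH_B = 6252 − 7294 = −1042 kJ
ΔH_A − ΔH_B = +925 kJ, so reaction B has the more negative ΔH; |ΔH_A − ΔH_B| = 925 kJ.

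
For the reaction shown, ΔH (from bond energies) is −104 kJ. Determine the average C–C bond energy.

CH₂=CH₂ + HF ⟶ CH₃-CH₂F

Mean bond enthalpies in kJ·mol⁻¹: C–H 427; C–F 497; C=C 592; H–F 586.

D(C–C) ≈ 358 kJ/mol

Let D be the C–C bond energy.
Σ(broken) = 4×427 + 1×592 + 1×586 = 2886
Σ(formed) = 1×D + 1×497 + 5×427 = 2632 + D
ΔH = Σ(broken) − Σ(formed) = (2886) − (2632 + D) = +254 − D
Setting this equal to −104 kJ gives D = 358 kJ/mol.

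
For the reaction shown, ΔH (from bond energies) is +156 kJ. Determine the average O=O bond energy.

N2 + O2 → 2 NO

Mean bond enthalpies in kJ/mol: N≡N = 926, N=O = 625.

D(O=O) ≈ 480 kJ/mol

Let D be the O=O bond energy.
Σ(broken) = 1×926 + 1×D = 926 + D
Σ(formed) = 2×625 = 1250
ΔH = Σ(broken) − Σ(formed) = (926 + D) − (1250) = −324 + D
Setting this equal to +156 kJ gives D = 480 kJ/mol.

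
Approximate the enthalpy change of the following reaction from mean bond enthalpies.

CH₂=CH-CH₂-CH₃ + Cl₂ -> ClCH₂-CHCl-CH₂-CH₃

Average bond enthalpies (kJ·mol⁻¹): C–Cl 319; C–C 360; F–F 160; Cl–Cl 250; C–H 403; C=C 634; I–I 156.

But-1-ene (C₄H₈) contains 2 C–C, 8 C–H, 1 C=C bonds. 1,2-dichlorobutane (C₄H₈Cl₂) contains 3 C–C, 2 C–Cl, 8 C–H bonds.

ΔH ≈ −114 kJ

Bonds broken (reactants):
  C–C: 2 × 360 = 720
  C–H: 8 × 403 = 3224
  C=C: 1 × 634 = 634
  Cl–Cl: 1 × 250 = 250
  Σ(broken) = 4828 kJ
Bonds formed (products):
  C–C: 3 × 360 = 1080
  C–Cl: 2 × 319 = 638
  C–H: 8 × 403 = 3224
  Σ(formed) = 4942 kJ
ΔH = Σ(broken) − Σ(formed) = 4828 − 4942 = −114 kJ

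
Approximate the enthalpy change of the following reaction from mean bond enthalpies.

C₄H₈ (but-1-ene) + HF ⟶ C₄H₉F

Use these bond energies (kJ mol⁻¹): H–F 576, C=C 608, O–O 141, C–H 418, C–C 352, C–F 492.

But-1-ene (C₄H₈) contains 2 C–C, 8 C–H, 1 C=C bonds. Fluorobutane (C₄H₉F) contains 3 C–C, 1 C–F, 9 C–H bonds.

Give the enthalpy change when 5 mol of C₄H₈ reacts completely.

Bonds broken (reactants):
  C–C: 2 × 352 = 704
  C–H: 8 × 418 = 3344
  C=C: 1 × 608 = 608
  H–F: 1 × 576 = 576
  Σ(broken) = 5232 kJ
Bonds formed (products):
  C–C: 3 × 352 = 1056
  C–F: 1 × 492 = 492
  C–H: 9 × 418 = 3762
  Σ(formed) = 5310 kJ
ΔH = Σ(broken) − Σ(formed) = 5232 − 5310 = −78 kJ
For 5× the reaction as written: 5 × (−78) = −390 kJ

ΔH = −390 kJ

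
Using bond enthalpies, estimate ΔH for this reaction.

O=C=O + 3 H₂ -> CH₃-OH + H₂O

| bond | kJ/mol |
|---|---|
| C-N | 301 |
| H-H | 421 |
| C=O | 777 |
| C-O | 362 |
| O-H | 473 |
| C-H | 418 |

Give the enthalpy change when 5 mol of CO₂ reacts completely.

Bonds broken (reactants):
  C=O: 2 × 777 = 1554
  H-H: 3 × 421 = 1263
  Σ(broken) = 2817 kJ
Bonds formed (products):
  C-H: 3 × 418 = 1254
  C-O: 1 × 362 = 362
  O-H: 3 × 473 = 1419
  Σ(formed) = 3035 kJ
ΔH = Σ(broken) − Σ(formed) = 2817 − 3035 = −218 kJ
For 5× the reaction as written: 5 × (−218) = −1090 kJ

ΔH = −1090 kJ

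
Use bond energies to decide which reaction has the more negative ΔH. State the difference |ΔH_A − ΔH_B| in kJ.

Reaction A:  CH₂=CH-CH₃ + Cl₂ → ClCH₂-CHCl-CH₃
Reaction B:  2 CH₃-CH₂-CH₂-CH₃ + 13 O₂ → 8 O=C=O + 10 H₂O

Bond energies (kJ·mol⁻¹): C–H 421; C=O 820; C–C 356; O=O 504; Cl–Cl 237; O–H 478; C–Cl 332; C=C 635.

Reaction B, by 5424 kJ

Reaction A:
  Bonds broken (reactants):
    C–C: 1 × 356 = 356
    C–H: 6 × 421 = 2526
    C=C: 1 × 635 = 635
    Cl–Cl: 1 × 237 = 237
    Σ(broken) = 3754 kJ
  Bonds formed (products):
    C–C: 2 × 356 = 712
    C–Cl: 2 × 332 = 664
    C–H: 6 × 421 = 2526
    Σ(formed) = 3902 kJ
  ΔH_A = 3754 − 3902 = −148 kJ
Reaction B:
  Bonds broken (reactants):
    C–C: 6 × 356 = 2136
    C–H: 20 × 421 = 8420
    O=O: 13 × 504 = 6552
    Σ(broken) = 17108 kJ
  Bonds formed (products):
    C=O: 16 × 820 = 13120
    O–H: 20 × 478 = 9560
    Σ(formed) = 22680 kJ
  ΔH_B = 17108 − 22680 = −5572 kJ
ΔH_A − ΔH_B = +5424 kJ, so reaction B has the more negative ΔH; |ΔH_A − ΔH_B| = 5424 kJ.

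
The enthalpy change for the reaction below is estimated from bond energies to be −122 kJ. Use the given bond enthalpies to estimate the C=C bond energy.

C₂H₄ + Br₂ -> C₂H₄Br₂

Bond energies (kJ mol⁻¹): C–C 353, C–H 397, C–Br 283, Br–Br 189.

Let D be the C=C bond energy.
Σ(broken) = 1×189 + 4×397 + 1×D = 1777 + D
Σ(formed) = 2×283 + 1×353 + 4×397 = 2507
ΔH = Σ(broken) − Σ(formed) = (1777 + D) − (2507) = −730 + D
Setting this equal to −122 kJ gives D = 608 kJ/mol.

D(C=C) ≈ 608 kJ/mol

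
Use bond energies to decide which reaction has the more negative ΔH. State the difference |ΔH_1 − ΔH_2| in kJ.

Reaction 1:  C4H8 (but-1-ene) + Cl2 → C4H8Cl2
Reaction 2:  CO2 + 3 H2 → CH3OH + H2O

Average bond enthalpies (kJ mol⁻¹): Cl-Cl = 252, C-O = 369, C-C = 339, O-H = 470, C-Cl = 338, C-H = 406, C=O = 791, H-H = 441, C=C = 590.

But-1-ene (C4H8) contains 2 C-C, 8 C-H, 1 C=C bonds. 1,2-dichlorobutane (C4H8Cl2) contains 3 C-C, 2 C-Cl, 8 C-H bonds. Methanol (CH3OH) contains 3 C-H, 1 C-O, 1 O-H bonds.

Reaction 1:
  Bonds broken (reactants):
    C-C: 2 × 339 = 678
    C-H: 8 × 406 = 3248
    C=C: 1 × 590 = 590
    Cl-Cl: 1 × 252 = 252
    Σ(broken) = 4768 kJ
  Bonds formed (products):
    C-C: 3 × 339 = 1017
    C-Cl: 2 × 338 = 676
    C-H: 8 × 406 = 3248
    Σ(formed) = 4941 kJ
  ΔH_1 = 4768 − 4941 = −173 kJ
Reaction 2:
  Bonds broken (reactants):
    C=O: 2 × 791 = 1582
    H-H: 3 × 441 = 1323
    Σ(broken) = 2905 kJ
  Bonds formed (products):
    C-H: 3 × 406 = 1218
    C-O: 1 × 369 = 369
    O-H: 3 × 470 = 1410
    Σ(formed) = 2997 kJ
  ΔH_2 = 2905 − 2997 = −92 kJ
ΔH_1 − ΔH_2 = −81 kJ, so reaction 1 has the more negative ΔH; |ΔH_1 − ΔH_2| = 81 kJ.

Reaction 1, by 81 kJ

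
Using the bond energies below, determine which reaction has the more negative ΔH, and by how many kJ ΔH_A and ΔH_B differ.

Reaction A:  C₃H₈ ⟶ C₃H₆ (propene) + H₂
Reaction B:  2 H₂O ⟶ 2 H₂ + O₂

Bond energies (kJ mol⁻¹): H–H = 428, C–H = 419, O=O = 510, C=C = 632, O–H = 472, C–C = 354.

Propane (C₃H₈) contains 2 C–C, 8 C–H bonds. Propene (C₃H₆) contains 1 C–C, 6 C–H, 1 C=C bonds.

Reaction A, by 390 kJ

Reaction A:
  Bonds broken (reactants):
    C–C: 2 × 354 = 708
    C–H: 8 × 419 = 3352
    Σ(broken) = 4060 kJ
  Bonds formed (products):
    C–C: 1 × 354 = 354
    C–H: 6 × 419 = 2514
    C=C: 1 × 632 = 632
    H–H: 1 × 428 = 428
    Σ(formed) = 3928 kJ
  ΔH_A = 4060 − 3928 = +132 kJ
Reaction B:
  Bonds broken (reactants):
    O–H: 4 × 472 = 1888
    Σ(broken) = 1888 kJ
  Bonds formed (products):
    H–H: 2 × 428 = 856
    O=O: 1 × 510 = 510
    Σ(formed) = 1366 kJ
  ΔH_B = 1888 − 1366 = +522 kJ
ΔH_A − ΔH_B = −390 kJ, so reaction A has the more negative ΔH; |ΔH_A − ΔH_B| = 390 kJ.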